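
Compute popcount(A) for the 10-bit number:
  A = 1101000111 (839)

1101000111
1-bits at positions (from bit 0 = LSB): 0, 1, 2, 6, 8, 9
Count = 6

Answer: 6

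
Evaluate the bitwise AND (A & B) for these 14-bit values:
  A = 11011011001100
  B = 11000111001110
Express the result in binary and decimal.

Apply & to each column (1 only where both bits are 1):
  11011011001100
& 11000111001110
----------------
  11000011001100

Answer: 11000011001100 (12492)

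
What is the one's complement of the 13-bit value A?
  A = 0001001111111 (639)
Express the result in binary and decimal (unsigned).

Flip each bit (0->1, 1->0):
  0001001111111
  1110110000000

Answer: 1110110000000 (7552)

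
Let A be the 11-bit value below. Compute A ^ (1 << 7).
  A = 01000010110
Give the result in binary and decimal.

Mask = 1 << 7 = 00010000000
Bit 7 of A is 0; XOR with the mask flips it to 1.
  01000010110
^ 00010000000
-------------
  01010010110

Answer: 01010010110 (662)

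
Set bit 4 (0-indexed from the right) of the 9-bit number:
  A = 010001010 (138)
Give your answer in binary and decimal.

Mask = 1 << 4 = 000010000
Bit 4 of A is 0, so OR-ing with the mask flips it to 1.
  010001010
| 000010000
-----------
  010011010

Answer: 010011010 (154)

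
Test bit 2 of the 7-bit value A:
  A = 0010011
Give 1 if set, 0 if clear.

Bit 2 is the 3rd from the right.
  0010011
      ^
That bit is 0.

Answer: 0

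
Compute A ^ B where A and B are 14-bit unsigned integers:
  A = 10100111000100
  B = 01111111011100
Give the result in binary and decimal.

Apply ^ to each column (1 where bits differ):
  10100111000100
^ 01111111011100
----------------
  11011000011000

Answer: 11011000011000 (13848)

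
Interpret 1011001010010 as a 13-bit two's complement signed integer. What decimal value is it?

MSB is 1, so the value is negative. Find the magnitude:
1. Invert bits:  0100110101101
2. Add 1:        0100110101110  = 2478
3. Apply sign:   -2478

Answer: -2478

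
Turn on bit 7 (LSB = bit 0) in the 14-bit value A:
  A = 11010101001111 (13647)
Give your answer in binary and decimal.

Mask = 1 << 7 = 00000010000000
Bit 7 of A is 0, so OR-ing with the mask flips it to 1.
  11010101001111
| 00000010000000
----------------
  11010111001111

Answer: 11010111001111 (13775)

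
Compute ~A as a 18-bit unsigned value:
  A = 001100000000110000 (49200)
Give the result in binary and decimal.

Flip each bit (0->1, 1->0):
  001100000000110000
  110011111111001111

Answer: 110011111111001111 (212943)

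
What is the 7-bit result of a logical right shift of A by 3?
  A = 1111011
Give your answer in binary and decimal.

Logical shift right by 3: drop the bottom 3 bit(s), prepend 3 zero(s) on the left.
  1111011  ->  keep [1111], discard [011], prepend 000
= 0001111

Answer: 0001111 (15)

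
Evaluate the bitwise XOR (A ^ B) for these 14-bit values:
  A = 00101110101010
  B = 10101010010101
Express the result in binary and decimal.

Apply ^ to each column (1 where bits differ):
  00101110101010
^ 10101010010101
----------------
  10000100111111

Answer: 10000100111111 (8511)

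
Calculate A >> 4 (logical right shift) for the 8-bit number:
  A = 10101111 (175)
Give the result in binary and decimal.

Logical shift right by 4: drop the bottom 4 bit(s), prepend 4 zero(s) on the left.
  10101111  ->  keep [1010], discard [1111], prepend 0000
= 00001010

Answer: 00001010 (10)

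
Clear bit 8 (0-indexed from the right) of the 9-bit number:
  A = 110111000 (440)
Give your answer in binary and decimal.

Mask = ~(1 << 8) = 011111111
Bit 8 of A is 1, so AND-ing with the mask clears it to 0.
  110111000
& 011111111
-----------
  010111000

Answer: 010111000 (184)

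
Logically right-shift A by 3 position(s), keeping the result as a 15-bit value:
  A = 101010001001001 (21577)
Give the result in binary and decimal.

Logical shift right by 3: drop the bottom 3 bit(s), prepend 3 zero(s) on the left.
  101010001001001  ->  keep [101010001001], discard [001], prepend 000
= 000101010001001

Answer: 000101010001001 (2697)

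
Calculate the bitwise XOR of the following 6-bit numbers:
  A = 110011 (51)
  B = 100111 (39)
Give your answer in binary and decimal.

Apply ^ to each column (1 where bits differ):
  110011
^ 100111
--------
  010100

Answer: 010100 (20)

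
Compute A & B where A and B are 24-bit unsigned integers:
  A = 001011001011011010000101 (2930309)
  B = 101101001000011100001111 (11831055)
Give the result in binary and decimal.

Apply & to each column (1 only where both bits are 1):
  001011001011011010000101
& 101101001000011100001111
--------------------------
  001001001000011000000101

Answer: 001001001000011000000101 (2393605)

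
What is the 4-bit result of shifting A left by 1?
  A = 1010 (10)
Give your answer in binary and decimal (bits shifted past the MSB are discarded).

Shift left by 1: drop the top 1 bit(s), append 1 zero(s) on the right.
  1010  ->  discard [1], keep [010], append 0
= 0100

Answer: 0100 (4)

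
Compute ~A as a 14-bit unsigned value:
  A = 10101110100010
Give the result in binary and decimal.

Flip each bit (0->1, 1->0):
  10101110100010
  01010001011101

Answer: 01010001011101 (5213)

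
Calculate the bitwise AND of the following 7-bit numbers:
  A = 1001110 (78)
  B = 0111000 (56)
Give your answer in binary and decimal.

Apply & to each column (1 only where both bits are 1):
  1001110
& 0111000
---------
  0001000

Answer: 0001000 (8)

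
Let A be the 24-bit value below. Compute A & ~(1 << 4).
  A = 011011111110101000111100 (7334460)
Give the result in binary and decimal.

Mask = ~(1 << 4) = 111111111111111111101111
Bit 4 of A is 1, so AND-ing with the mask clears it to 0.
  011011111110101000111100
& 111111111111111111101111
--------------------------
  011011111110101000101100

Answer: 011011111110101000101100 (7334444)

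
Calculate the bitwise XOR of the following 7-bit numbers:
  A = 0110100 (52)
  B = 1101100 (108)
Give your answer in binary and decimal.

Apply ^ to each column (1 where bits differ):
  0110100
^ 1101100
---------
  1011000

Answer: 1011000 (88)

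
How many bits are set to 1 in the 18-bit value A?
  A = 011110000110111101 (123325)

011110000110111101
1-bits at positions (from bit 0 = LSB): 0, 2, 3, 4, 5, 7, 8, 13, 14, 15, 16
Count = 11

Answer: 11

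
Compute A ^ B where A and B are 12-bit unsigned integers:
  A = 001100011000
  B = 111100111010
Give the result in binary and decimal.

Apply ^ to each column (1 where bits differ):
  001100011000
^ 111100111010
--------------
  110000100010

Answer: 110000100010 (3106)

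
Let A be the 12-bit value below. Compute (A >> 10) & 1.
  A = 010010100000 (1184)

Bit 10 is the 11th from the right.
  010010100000
   ^
That bit is 1.

Answer: 1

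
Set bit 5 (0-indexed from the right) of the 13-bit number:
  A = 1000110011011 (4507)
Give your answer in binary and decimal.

Mask = 1 << 5 = 0000000100000
Bit 5 of A is 0, so OR-ing with the mask flips it to 1.
  1000110011011
| 0000000100000
---------------
  1000110111011

Answer: 1000110111011 (4539)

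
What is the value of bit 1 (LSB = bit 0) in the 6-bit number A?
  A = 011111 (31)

Bit 1 is the 2nd from the right.
  011111
      ^
That bit is 1.

Answer: 1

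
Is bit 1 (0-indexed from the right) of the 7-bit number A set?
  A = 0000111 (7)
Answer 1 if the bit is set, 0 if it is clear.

Bit 1 is the 2nd from the right.
  0000111
       ^
That bit is 1.

Answer: 1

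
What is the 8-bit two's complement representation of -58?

1. Binary of +58:  00111010
2. Invert bits:     11000101
3. Add 1:           11000110

Answer: 11000110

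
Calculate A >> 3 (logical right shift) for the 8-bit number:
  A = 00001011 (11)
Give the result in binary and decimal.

Logical shift right by 3: drop the bottom 3 bit(s), prepend 3 zero(s) on the left.
  00001011  ->  keep [00001], discard [011], prepend 000
= 00000001

Answer: 00000001 (1)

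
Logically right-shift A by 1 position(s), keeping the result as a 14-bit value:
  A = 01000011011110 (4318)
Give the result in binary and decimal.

Logical shift right by 1: drop the bottom 1 bit(s), prepend 1 zero(s) on the left.
  01000011011110  ->  keep [0100001101111], discard [0], prepend 0
= 00100001101111

Answer: 00100001101111 (2159)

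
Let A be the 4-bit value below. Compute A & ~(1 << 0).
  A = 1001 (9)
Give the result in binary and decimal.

Mask = ~(1 << 0) = 1110
Bit 0 of A is 1, so AND-ing with the mask clears it to 0.
  1001
& 1110
------
  1000

Answer: 1000 (8)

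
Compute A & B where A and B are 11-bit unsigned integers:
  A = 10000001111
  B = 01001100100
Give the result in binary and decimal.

Apply & to each column (1 only where both bits are 1):
  10000001111
& 01001100100
-------------
  00000000100

Answer: 00000000100 (4)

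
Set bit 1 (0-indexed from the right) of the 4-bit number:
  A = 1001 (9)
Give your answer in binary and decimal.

Mask = 1 << 1 = 0010
Bit 1 of A is 0, so OR-ing with the mask flips it to 1.
  1001
| 0010
------
  1011

Answer: 1011 (11)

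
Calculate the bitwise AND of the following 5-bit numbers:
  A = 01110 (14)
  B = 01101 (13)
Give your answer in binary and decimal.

Apply & to each column (1 only where both bits are 1):
  01110
& 01101
-------
  01100

Answer: 01100 (12)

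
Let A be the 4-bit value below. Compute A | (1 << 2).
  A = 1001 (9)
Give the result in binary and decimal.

Mask = 1 << 2 = 0100
Bit 2 of A is 0, so OR-ing with the mask flips it to 1.
  1001
| 0100
------
  1101

Answer: 1101 (13)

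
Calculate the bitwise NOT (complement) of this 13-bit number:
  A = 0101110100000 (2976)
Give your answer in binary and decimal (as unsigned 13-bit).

Flip each bit (0->1, 1->0):
  0101110100000
  1010001011111

Answer: 1010001011111 (5215)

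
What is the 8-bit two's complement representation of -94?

1. Binary of +94:  01011110
2. Invert bits:     10100001
3. Add 1:           10100010

Answer: 10100010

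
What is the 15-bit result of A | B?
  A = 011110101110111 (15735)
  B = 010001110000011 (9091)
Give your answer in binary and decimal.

Apply | to each column (1 where either bit is 1):
  011110101110111
| 010001110000011
-----------------
  011111111110111

Answer: 011111111110111 (16375)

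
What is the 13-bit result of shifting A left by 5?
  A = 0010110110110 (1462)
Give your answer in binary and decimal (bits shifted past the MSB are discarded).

Shift left by 5: drop the top 5 bit(s), append 5 zero(s) on the right.
  0010110110110  ->  discard [00101], keep [10110110], append 00000
= 1011011000000

Answer: 1011011000000 (5824)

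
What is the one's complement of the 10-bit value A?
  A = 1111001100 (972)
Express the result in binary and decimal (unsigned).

Flip each bit (0->1, 1->0):
  1111001100
  0000110011

Answer: 0000110011 (51)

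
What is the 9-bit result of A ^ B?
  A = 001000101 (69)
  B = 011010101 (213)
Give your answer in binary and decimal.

Apply ^ to each column (1 where bits differ):
  001000101
^ 011010101
-----------
  010010000

Answer: 010010000 (144)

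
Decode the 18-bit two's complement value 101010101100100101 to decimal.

MSB is 1, so the value is negative. Find the magnitude:
1. Invert bits:  010101010011011010
2. Add 1:        010101010011011011  = 87259
3. Apply sign:   -87259

Answer: -87259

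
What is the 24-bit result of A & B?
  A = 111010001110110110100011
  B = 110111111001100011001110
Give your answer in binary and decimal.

Apply & to each column (1 only where both bits are 1):
  111010001110110110100011
& 110111111001100011001110
--------------------------
  110010001000100010000010

Answer: 110010001000100010000010 (13142146)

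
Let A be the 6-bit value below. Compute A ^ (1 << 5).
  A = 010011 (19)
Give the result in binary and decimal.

Mask = 1 << 5 = 100000
Bit 5 of A is 0; XOR with the mask flips it to 1.
  010011
^ 100000
--------
  110011

Answer: 110011 (51)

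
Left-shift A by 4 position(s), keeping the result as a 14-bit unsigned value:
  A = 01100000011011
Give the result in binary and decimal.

Shift left by 4: drop the top 4 bit(s), append 4 zero(s) on the right.
  01100000011011  ->  discard [0110], keep [0000011011], append 0000
= 00000110110000

Answer: 00000110110000 (432)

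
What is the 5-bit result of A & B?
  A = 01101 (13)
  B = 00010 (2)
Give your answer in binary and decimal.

Apply & to each column (1 only where both bits are 1):
  01101
& 00010
-------
  00000

Answer: 00000 (0)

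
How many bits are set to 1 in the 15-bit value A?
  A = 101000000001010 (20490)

101000000001010
1-bits at positions (from bit 0 = LSB): 1, 3, 12, 14
Count = 4

Answer: 4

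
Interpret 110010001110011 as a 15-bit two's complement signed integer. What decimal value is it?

MSB is 1, so the value is negative. Find the magnitude:
1. Invert bits:  001101110001100
2. Add 1:        001101110001101  = 7053
3. Apply sign:   -7053

Answer: -7053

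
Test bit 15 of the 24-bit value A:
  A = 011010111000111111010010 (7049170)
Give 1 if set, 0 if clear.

Bit 15 is the 16th from the right.
  011010111000111111010010
          ^
That bit is 1.

Answer: 1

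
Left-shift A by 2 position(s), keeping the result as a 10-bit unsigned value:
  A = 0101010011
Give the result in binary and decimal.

Shift left by 2: drop the top 2 bit(s), append 2 zero(s) on the right.
  0101010011  ->  discard [01], keep [01010011], append 00
= 0101001100

Answer: 0101001100 (332)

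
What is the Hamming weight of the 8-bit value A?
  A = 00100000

00100000
1-bits at positions (from bit 0 = LSB): 5
Count = 1

Answer: 1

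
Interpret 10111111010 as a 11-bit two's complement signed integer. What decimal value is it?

MSB is 1, so the value is negative. Find the magnitude:
1. Invert bits:  01000000101
2. Add 1:        01000000110  = 518
3. Apply sign:   -518

Answer: -518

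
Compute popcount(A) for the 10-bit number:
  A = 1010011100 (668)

1010011100
1-bits at positions (from bit 0 = LSB): 2, 3, 4, 7, 9
Count = 5

Answer: 5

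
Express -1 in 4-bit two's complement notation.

1. Binary of +1:  0001
2. Invert bits:     1110
3. Add 1:           1111

Answer: 1111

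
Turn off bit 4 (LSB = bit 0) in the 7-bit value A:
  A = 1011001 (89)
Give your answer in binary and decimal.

Mask = ~(1 << 4) = 1101111
Bit 4 of A is 1, so AND-ing with the mask clears it to 0.
  1011001
& 1101111
---------
  1001001

Answer: 1001001 (73)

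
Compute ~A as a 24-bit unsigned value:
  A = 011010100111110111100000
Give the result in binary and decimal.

Flip each bit (0->1, 1->0):
  011010100111110111100000
  100101011000001000011111

Answer: 100101011000001000011111 (9798175)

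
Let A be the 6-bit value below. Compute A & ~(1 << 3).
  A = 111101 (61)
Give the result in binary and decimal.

Mask = ~(1 << 3) = 110111
Bit 3 of A is 1, so AND-ing with the mask clears it to 0.
  111101
& 110111
--------
  110101

Answer: 110101 (53)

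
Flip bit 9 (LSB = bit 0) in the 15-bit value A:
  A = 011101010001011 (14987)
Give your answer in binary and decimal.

Mask = 1 << 9 = 000001000000000
Bit 9 of A is 1; XOR with the mask flips it to 0.
  011101010001011
^ 000001000000000
-----------------
  011100010001011

Answer: 011100010001011 (14475)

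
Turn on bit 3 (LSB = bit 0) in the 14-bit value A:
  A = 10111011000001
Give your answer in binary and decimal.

Mask = 1 << 3 = 00000000001000
Bit 3 of A is 0, so OR-ing with the mask flips it to 1.
  10111011000001
| 00000000001000
----------------
  10111011001001

Answer: 10111011001001 (11977)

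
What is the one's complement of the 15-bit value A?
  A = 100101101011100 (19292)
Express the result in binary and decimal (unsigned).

Flip each bit (0->1, 1->0):
  100101101011100
  011010010100011

Answer: 011010010100011 (13475)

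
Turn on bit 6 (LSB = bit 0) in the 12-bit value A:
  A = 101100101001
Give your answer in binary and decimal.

Mask = 1 << 6 = 000001000000
Bit 6 of A is 0, so OR-ing with the mask flips it to 1.
  101100101001
| 000001000000
--------------
  101101101001

Answer: 101101101001 (2921)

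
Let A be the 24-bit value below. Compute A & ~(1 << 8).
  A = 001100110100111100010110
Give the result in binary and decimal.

Mask = ~(1 << 8) = 111111111111111011111111
Bit 8 of A is 1, so AND-ing with the mask clears it to 0.
  001100110100111100010110
& 111111111111111011111111
--------------------------
  001100110100111000010110

Answer: 001100110100111000010110 (3362326)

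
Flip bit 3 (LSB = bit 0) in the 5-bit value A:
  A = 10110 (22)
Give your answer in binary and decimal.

Mask = 1 << 3 = 01000
Bit 3 of A is 0; XOR with the mask flips it to 1.
  10110
^ 01000
-------
  11110

Answer: 11110 (30)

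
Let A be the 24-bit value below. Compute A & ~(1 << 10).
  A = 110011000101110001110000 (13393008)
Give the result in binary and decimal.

Mask = ~(1 << 10) = 111111111111101111111111
Bit 10 of A is 1, so AND-ing with the mask clears it to 0.
  110011000101110001110000
& 111111111111101111111111
--------------------------
  110011000101100001110000

Answer: 110011000101100001110000 (13391984)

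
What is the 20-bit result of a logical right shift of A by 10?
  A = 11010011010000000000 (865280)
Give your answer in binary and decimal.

Logical shift right by 10: drop the bottom 10 bit(s), prepend 10 zero(s) on the left.
  11010011010000000000  ->  keep [1101001101], discard [0000000000], prepend 0000000000
= 00000000001101001101

Answer: 00000000001101001101 (845)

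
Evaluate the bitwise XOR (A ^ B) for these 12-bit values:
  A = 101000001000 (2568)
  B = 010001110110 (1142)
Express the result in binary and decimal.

Apply ^ to each column (1 where bits differ):
  101000001000
^ 010001110110
--------------
  111001111110

Answer: 111001111110 (3710)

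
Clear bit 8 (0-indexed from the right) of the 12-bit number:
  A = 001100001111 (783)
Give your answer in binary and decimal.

Mask = ~(1 << 8) = 111011111111
Bit 8 of A is 1, so AND-ing with the mask clears it to 0.
  001100001111
& 111011111111
--------------
  001000001111

Answer: 001000001111 (527)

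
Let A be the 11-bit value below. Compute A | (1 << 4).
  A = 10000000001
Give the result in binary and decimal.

Mask = 1 << 4 = 00000010000
Bit 4 of A is 0, so OR-ing with the mask flips it to 1.
  10000000001
| 00000010000
-------------
  10000010001

Answer: 10000010001 (1041)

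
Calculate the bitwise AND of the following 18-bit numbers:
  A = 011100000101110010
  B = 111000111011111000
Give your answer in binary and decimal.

Apply & to each column (1 only where both bits are 1):
  011100000101110010
& 111000111011111000
--------------------
  011000000001110000

Answer: 011000000001110000 (98416)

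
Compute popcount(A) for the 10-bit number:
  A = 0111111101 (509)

0111111101
1-bits at positions (from bit 0 = LSB): 0, 2, 3, 4, 5, 6, 7, 8
Count = 8

Answer: 8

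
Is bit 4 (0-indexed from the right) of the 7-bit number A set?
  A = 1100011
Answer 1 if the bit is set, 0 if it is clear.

Bit 4 is the 5th from the right.
  1100011
    ^
That bit is 0.

Answer: 0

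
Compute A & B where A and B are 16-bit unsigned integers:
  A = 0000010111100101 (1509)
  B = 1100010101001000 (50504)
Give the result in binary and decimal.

Apply & to each column (1 only where both bits are 1):
  0000010111100101
& 1100010101001000
------------------
  0000010101000000

Answer: 0000010101000000 (1344)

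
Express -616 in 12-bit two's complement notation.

1. Binary of +616:  001001101000
2. Invert bits:     110110010111
3. Add 1:           110110011000

Answer: 110110011000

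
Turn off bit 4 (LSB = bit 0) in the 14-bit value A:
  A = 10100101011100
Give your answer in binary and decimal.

Mask = ~(1 << 4) = 11111111101111
Bit 4 of A is 1, so AND-ing with the mask clears it to 0.
  10100101011100
& 11111111101111
----------------
  10100101001100

Answer: 10100101001100 (10572)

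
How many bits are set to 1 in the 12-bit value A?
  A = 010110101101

010110101101
1-bits at positions (from bit 0 = LSB): 0, 2, 3, 5, 7, 8, 10
Count = 7

Answer: 7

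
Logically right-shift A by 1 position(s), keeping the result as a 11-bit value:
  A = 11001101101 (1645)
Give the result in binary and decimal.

Logical shift right by 1: drop the bottom 1 bit(s), prepend 1 zero(s) on the left.
  11001101101  ->  keep [1100110110], discard [1], prepend 0
= 01100110110

Answer: 01100110110 (822)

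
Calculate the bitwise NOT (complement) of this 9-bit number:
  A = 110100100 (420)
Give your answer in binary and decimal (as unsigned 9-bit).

Flip each bit (0->1, 1->0):
  110100100
  001011011

Answer: 001011011 (91)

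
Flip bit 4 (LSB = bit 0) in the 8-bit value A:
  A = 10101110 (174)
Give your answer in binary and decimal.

Mask = 1 << 4 = 00010000
Bit 4 of A is 0; XOR with the mask flips it to 1.
  10101110
^ 00010000
----------
  10111110

Answer: 10111110 (190)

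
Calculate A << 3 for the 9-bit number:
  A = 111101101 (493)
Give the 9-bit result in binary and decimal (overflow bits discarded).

Shift left by 3: drop the top 3 bit(s), append 3 zero(s) on the right.
  111101101  ->  discard [111], keep [101101], append 000
= 101101000

Answer: 101101000 (360)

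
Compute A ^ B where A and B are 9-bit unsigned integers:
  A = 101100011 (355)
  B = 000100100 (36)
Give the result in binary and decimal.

Apply ^ to each column (1 where bits differ):
  101100011
^ 000100100
-----------
  101000111

Answer: 101000111 (327)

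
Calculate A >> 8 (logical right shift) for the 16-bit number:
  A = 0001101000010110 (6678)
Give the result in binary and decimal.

Logical shift right by 8: drop the bottom 8 bit(s), prepend 8 zero(s) on the left.
  0001101000010110  ->  keep [00011010], discard [00010110], prepend 00000000
= 0000000000011010

Answer: 0000000000011010 (26)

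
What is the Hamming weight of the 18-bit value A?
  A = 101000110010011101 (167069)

101000110010011101
1-bits at positions (from bit 0 = LSB): 0, 2, 3, 4, 7, 10, 11, 15, 17
Count = 9

Answer: 9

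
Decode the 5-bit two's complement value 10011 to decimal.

MSB is 1, so the value is negative. Find the magnitude:
1. Invert bits:  01100
2. Add 1:        01101  = 13
3. Apply sign:   -13

Answer: -13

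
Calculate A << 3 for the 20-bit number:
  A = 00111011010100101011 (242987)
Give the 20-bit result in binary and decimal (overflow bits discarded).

Shift left by 3: drop the top 3 bit(s), append 3 zero(s) on the right.
  00111011010100101011  ->  discard [001], keep [11011010100101011], append 000
= 11011010100101011000

Answer: 11011010100101011000 (895320)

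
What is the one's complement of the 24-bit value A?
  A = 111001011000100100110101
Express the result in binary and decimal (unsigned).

Flip each bit (0->1, 1->0):
  111001011000100100110101
  000110100111011011001010

Answer: 000110100111011011001010 (1734346)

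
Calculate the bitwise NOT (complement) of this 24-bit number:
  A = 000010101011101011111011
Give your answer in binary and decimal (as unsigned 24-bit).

Flip each bit (0->1, 1->0):
  000010101011101011111011
  111101010100010100000100

Answer: 111101010100010100000100 (16073988)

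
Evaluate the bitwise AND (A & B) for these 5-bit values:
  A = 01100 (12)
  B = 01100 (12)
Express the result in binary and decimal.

Apply & to each column (1 only where both bits are 1):
  01100
& 01100
-------
  01100

Answer: 01100 (12)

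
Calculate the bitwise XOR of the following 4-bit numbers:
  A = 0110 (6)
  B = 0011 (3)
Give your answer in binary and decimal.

Apply ^ to each column (1 where bits differ):
  0110
^ 0011
------
  0101

Answer: 0101 (5)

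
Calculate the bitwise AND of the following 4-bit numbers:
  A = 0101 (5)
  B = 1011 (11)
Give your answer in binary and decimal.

Apply & to each column (1 only where both bits are 1):
  0101
& 1011
------
  0001

Answer: 0001 (1)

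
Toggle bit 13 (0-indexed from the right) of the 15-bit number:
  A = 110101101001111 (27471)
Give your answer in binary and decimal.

Mask = 1 << 13 = 010000000000000
Bit 13 of A is 1; XOR with the mask flips it to 0.
  110101101001111
^ 010000000000000
-----------------
  100101101001111

Answer: 100101101001111 (19279)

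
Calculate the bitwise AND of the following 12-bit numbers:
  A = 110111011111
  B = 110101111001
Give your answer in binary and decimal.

Apply & to each column (1 only where both bits are 1):
  110111011111
& 110101111001
--------------
  110101011001

Answer: 110101011001 (3417)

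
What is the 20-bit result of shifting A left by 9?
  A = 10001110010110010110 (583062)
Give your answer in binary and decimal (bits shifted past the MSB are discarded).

Shift left by 9: drop the top 9 bit(s), append 9 zero(s) on the right.
  10001110010110010110  ->  discard [100011100], keep [10110010110], append 000000000
= 10110010110000000000

Answer: 10110010110000000000 (732160)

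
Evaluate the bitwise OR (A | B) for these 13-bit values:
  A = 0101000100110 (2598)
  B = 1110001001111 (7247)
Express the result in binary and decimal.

Apply | to each column (1 where either bit is 1):
  0101000100110
| 1110001001111
---------------
  1111001101111

Answer: 1111001101111 (7791)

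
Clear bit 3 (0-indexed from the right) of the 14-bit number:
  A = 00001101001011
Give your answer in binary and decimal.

Mask = ~(1 << 3) = 11111111110111
Bit 3 of A is 1, so AND-ing with the mask clears it to 0.
  00001101001011
& 11111111110111
----------------
  00001101000011

Answer: 00001101000011 (835)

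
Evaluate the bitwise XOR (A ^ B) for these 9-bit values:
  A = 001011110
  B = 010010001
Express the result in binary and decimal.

Apply ^ to each column (1 where bits differ):
  001011110
^ 010010001
-----------
  011001111

Answer: 011001111 (207)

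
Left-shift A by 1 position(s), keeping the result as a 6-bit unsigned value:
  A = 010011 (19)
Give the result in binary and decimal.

Shift left by 1: drop the top 1 bit(s), append 1 zero(s) on the right.
  010011  ->  discard [0], keep [10011], append 0
= 100110

Answer: 100110 (38)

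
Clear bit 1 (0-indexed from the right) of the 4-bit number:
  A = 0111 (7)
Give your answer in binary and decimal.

Mask = ~(1 << 1) = 1101
Bit 1 of A is 1, so AND-ing with the mask clears it to 0.
  0111
& 1101
------
  0101

Answer: 0101 (5)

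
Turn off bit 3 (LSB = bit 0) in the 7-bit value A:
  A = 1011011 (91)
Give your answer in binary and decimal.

Mask = ~(1 << 3) = 1110111
Bit 3 of A is 1, so AND-ing with the mask clears it to 0.
  1011011
& 1110111
---------
  1010011

Answer: 1010011 (83)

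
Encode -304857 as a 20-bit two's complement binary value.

1. Binary of +304857:  01001010011011011001
2. Invert bits:     10110101100100100110
3. Add 1:           10110101100100100111

Answer: 10110101100100100111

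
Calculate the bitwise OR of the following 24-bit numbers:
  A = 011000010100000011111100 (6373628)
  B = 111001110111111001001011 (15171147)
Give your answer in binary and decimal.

Apply | to each column (1 where either bit is 1):
  011000010100000011111100
| 111001110111111001001011
--------------------------
  111001110111111011111111

Answer: 111001110111111011111111 (15171327)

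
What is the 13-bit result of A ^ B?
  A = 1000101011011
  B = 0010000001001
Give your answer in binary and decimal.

Apply ^ to each column (1 where bits differ):
  1000101011011
^ 0010000001001
---------------
  1010101010010

Answer: 1010101010010 (5458)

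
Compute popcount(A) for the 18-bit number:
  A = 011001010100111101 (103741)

011001010100111101
1-bits at positions (from bit 0 = LSB): 0, 2, 3, 4, 5, 8, 10, 12, 15, 16
Count = 10

Answer: 10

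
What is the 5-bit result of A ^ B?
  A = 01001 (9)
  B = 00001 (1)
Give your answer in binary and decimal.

Apply ^ to each column (1 where bits differ):
  01001
^ 00001
-------
  01000

Answer: 01000 (8)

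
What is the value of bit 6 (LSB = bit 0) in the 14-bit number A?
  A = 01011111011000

Bit 6 is the 7th from the right.
  01011111011000
         ^
That bit is 1.

Answer: 1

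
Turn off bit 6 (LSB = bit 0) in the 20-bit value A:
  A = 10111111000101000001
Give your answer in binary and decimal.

Mask = ~(1 << 6) = 11111111111110111111
Bit 6 of A is 1, so AND-ing with the mask clears it to 0.
  10111111000101000001
& 11111111111110111111
----------------------
  10111111000100000001

Answer: 10111111000100000001 (782593)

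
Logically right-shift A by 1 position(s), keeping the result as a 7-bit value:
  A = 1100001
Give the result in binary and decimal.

Logical shift right by 1: drop the bottom 1 bit(s), prepend 1 zero(s) on the left.
  1100001  ->  keep [110000], discard [1], prepend 0
= 0110000

Answer: 0110000 (48)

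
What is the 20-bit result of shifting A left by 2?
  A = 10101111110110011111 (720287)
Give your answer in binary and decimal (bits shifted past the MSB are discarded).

Shift left by 2: drop the top 2 bit(s), append 2 zero(s) on the right.
  10101111110110011111  ->  discard [10], keep [101111110110011111], append 00
= 10111111011001111100

Answer: 10111111011001111100 (783996)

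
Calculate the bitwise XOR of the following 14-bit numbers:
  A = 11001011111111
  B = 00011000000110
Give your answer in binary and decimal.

Apply ^ to each column (1 where bits differ):
  11001011111111
^ 00011000000110
----------------
  11010011111001

Answer: 11010011111001 (13561)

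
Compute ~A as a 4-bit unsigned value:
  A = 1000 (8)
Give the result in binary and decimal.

Flip each bit (0->1, 1->0):
  1000
  0111

Answer: 0111 (7)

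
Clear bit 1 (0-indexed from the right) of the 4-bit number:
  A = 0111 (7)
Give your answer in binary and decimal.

Mask = ~(1 << 1) = 1101
Bit 1 of A is 1, so AND-ing with the mask clears it to 0.
  0111
& 1101
------
  0101

Answer: 0101 (5)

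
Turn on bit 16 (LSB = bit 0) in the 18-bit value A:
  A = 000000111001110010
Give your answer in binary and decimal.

Mask = 1 << 16 = 010000000000000000
Bit 16 of A is 0, so OR-ing with the mask flips it to 1.
  000000111001110010
| 010000000000000000
--------------------
  010000111001110010

Answer: 010000111001110010 (69234)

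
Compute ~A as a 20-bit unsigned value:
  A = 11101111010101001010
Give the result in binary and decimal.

Flip each bit (0->1, 1->0):
  11101111010101001010
  00010000101010110101

Answer: 00010000101010110101 (68277)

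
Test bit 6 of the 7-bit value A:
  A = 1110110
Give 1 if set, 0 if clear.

Bit 6 is the 7th from the right.
  1110110
  ^
That bit is 1.

Answer: 1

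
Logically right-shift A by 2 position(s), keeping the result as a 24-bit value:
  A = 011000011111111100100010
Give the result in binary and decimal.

Logical shift right by 2: drop the bottom 2 bit(s), prepend 2 zero(s) on the left.
  011000011111111100100010  ->  keep [0110000111111111001000], discard [10], prepend 00
= 000110000111111111001000

Answer: 000110000111111111001000 (1605576)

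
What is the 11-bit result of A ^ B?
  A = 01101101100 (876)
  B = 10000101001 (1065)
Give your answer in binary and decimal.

Apply ^ to each column (1 where bits differ):
  01101101100
^ 10000101001
-------------
  11101000101

Answer: 11101000101 (1861)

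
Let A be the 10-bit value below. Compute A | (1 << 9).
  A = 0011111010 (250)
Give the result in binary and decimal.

Mask = 1 << 9 = 1000000000
Bit 9 of A is 0, so OR-ing with the mask flips it to 1.
  0011111010
| 1000000000
------------
  1011111010

Answer: 1011111010 (762)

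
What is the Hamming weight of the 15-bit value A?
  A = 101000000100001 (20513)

101000000100001
1-bits at positions (from bit 0 = LSB): 0, 5, 12, 14
Count = 4

Answer: 4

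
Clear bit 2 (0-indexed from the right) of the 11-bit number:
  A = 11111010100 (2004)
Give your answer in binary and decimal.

Mask = ~(1 << 2) = 11111111011
Bit 2 of A is 1, so AND-ing with the mask clears it to 0.
  11111010100
& 11111111011
-------------
  11111010000

Answer: 11111010000 (2000)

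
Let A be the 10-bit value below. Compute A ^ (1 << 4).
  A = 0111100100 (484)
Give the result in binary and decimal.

Mask = 1 << 4 = 0000010000
Bit 4 of A is 0; XOR with the mask flips it to 1.
  0111100100
^ 0000010000
------------
  0111110100

Answer: 0111110100 (500)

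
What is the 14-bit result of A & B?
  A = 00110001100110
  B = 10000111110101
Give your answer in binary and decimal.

Apply & to each column (1 only where both bits are 1):
  00110001100110
& 10000111110101
----------------
  00000001100100

Answer: 00000001100100 (100)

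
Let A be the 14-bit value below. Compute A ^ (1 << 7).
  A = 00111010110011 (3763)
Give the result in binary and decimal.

Mask = 1 << 7 = 00000010000000
Bit 7 of A is 1; XOR with the mask flips it to 0.
  00111010110011
^ 00000010000000
----------------
  00111000110011

Answer: 00111000110011 (3635)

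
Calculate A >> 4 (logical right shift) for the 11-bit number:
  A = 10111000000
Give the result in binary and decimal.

Logical shift right by 4: drop the bottom 4 bit(s), prepend 4 zero(s) on the left.
  10111000000  ->  keep [1011100], discard [0000], prepend 0000
= 00001011100

Answer: 00001011100 (92)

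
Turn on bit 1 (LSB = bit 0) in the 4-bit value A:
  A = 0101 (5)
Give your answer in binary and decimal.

Mask = 1 << 1 = 0010
Bit 1 of A is 0, so OR-ing with the mask flips it to 1.
  0101
| 0010
------
  0111

Answer: 0111 (7)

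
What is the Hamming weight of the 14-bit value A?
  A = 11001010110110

11001010110110
1-bits at positions (from bit 0 = LSB): 1, 2, 4, 5, 7, 9, 12, 13
Count = 8

Answer: 8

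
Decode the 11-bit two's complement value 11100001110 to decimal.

MSB is 1, so the value is negative. Find the magnitude:
1. Invert bits:  00011110001
2. Add 1:        00011110010  = 242
3. Apply sign:   -242

Answer: -242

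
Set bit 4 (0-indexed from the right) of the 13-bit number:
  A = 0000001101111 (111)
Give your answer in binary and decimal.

Mask = 1 << 4 = 0000000010000
Bit 4 of A is 0, so OR-ing with the mask flips it to 1.
  0000001101111
| 0000000010000
---------------
  0000001111111

Answer: 0000001111111 (127)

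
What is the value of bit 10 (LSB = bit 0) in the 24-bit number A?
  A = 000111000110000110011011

Bit 10 is the 11th from the right.
  000111000110000110011011
               ^
That bit is 0.

Answer: 0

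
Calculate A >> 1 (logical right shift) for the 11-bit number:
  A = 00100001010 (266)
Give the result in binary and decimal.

Logical shift right by 1: drop the bottom 1 bit(s), prepend 1 zero(s) on the left.
  00100001010  ->  keep [0010000101], discard [0], prepend 0
= 00010000101

Answer: 00010000101 (133)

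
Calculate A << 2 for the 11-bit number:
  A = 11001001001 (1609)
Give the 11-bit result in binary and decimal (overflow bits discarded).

Shift left by 2: drop the top 2 bit(s), append 2 zero(s) on the right.
  11001001001  ->  discard [11], keep [001001001], append 00
= 00100100100

Answer: 00100100100 (292)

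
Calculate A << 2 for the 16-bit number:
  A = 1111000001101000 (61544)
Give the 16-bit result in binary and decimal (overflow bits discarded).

Shift left by 2: drop the top 2 bit(s), append 2 zero(s) on the right.
  1111000001101000  ->  discard [11], keep [11000001101000], append 00
= 1100000110100000

Answer: 1100000110100000 (49568)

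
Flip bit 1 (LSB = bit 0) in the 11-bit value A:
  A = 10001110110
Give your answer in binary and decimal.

Mask = 1 << 1 = 00000000010
Bit 1 of A is 1; XOR with the mask flips it to 0.
  10001110110
^ 00000000010
-------------
  10001110100

Answer: 10001110100 (1140)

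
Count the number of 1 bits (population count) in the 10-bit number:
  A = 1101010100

1101010100
1-bits at positions (from bit 0 = LSB): 2, 4, 6, 8, 9
Count = 5

Answer: 5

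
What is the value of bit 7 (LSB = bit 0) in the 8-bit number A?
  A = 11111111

Bit 7 is the 8th from the right.
  11111111
  ^
That bit is 1.

Answer: 1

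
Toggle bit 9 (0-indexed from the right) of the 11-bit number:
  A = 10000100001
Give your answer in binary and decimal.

Mask = 1 << 9 = 01000000000
Bit 9 of A is 0; XOR with the mask flips it to 1.
  10000100001
^ 01000000000
-------------
  11000100001

Answer: 11000100001 (1569)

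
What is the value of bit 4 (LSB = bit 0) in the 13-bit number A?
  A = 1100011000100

Bit 4 is the 5th from the right.
  1100011000100
          ^
That bit is 0.

Answer: 0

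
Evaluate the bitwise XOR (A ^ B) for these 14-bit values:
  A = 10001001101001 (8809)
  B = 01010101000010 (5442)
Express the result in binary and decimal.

Apply ^ to each column (1 where bits differ):
  10001001101001
^ 01010101000010
----------------
  11011100101011

Answer: 11011100101011 (14123)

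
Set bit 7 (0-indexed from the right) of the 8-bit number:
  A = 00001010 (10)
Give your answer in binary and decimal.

Mask = 1 << 7 = 10000000
Bit 7 of A is 0, so OR-ing with the mask flips it to 1.
  00001010
| 10000000
----------
  10001010

Answer: 10001010 (138)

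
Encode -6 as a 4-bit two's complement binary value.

1. Binary of +6:  0110
2. Invert bits:     1001
3. Add 1:           1010

Answer: 1010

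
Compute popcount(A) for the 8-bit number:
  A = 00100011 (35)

00100011
1-bits at positions (from bit 0 = LSB): 0, 1, 5
Count = 3

Answer: 3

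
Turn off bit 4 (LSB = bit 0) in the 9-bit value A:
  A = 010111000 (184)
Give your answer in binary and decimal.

Mask = ~(1 << 4) = 111101111
Bit 4 of A is 1, so AND-ing with the mask clears it to 0.
  010111000
& 111101111
-----------
  010101000

Answer: 010101000 (168)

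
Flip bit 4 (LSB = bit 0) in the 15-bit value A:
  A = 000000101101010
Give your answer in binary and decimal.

Mask = 1 << 4 = 000000000010000
Bit 4 of A is 0; XOR with the mask flips it to 1.
  000000101101010
^ 000000000010000
-----------------
  000000101111010

Answer: 000000101111010 (378)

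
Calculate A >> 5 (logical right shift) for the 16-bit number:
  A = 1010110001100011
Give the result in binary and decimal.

Logical shift right by 5: drop the bottom 5 bit(s), prepend 5 zero(s) on the left.
  1010110001100011  ->  keep [10101100011], discard [00011], prepend 00000
= 0000010101100011

Answer: 0000010101100011 (1379)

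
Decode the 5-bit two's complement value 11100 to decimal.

MSB is 1, so the value is negative. Find the magnitude:
1. Invert bits:  00011
2. Add 1:        00100  = 4
3. Apply sign:   -4

Answer: -4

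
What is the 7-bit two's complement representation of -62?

1. Binary of +62:  0111110
2. Invert bits:     1000001
3. Add 1:           1000010

Answer: 1000010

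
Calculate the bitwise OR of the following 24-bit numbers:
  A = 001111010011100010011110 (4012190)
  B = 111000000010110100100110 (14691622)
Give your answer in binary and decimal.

Apply | to each column (1 where either bit is 1):
  001111010011100010011110
| 111000000010110100100110
--------------------------
  111111010011110110111110

Answer: 111111010011110110111110 (16596414)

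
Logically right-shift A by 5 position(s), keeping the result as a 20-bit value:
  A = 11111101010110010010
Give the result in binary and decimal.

Logical shift right by 5: drop the bottom 5 bit(s), prepend 5 zero(s) on the left.
  11111101010110010010  ->  keep [111111010101100], discard [10010], prepend 00000
= 00000111111010101100

Answer: 00000111111010101100 (32428)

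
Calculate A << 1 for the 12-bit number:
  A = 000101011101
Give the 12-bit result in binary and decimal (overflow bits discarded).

Shift left by 1: drop the top 1 bit(s), append 1 zero(s) on the right.
  000101011101  ->  discard [0], keep [00101011101], append 0
= 001010111010

Answer: 001010111010 (698)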